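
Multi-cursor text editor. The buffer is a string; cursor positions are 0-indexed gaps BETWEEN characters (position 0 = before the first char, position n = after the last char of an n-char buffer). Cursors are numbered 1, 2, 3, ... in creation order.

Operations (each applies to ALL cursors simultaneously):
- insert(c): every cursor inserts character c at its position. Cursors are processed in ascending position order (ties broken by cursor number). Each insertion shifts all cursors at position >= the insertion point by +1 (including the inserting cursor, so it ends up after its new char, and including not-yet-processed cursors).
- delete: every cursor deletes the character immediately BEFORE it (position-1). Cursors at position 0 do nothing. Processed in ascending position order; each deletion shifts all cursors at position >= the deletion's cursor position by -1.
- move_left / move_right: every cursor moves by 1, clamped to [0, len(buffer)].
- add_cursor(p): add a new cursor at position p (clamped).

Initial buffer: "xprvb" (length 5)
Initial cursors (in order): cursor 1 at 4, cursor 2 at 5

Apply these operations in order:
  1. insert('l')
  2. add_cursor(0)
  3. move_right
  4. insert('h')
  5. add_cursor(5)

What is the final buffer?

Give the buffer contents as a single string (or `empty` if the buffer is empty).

After op 1 (insert('l')): buffer="xprvlbl" (len 7), cursors c1@5 c2@7, authorship ....1.2
After op 2 (add_cursor(0)): buffer="xprvlbl" (len 7), cursors c3@0 c1@5 c2@7, authorship ....1.2
After op 3 (move_right): buffer="xprvlbl" (len 7), cursors c3@1 c1@6 c2@7, authorship ....1.2
After op 4 (insert('h')): buffer="xhprvlbhlh" (len 10), cursors c3@2 c1@8 c2@10, authorship .3...1.122
After op 5 (add_cursor(5)): buffer="xhprvlbhlh" (len 10), cursors c3@2 c4@5 c1@8 c2@10, authorship .3...1.122

Answer: xhprvlbhlh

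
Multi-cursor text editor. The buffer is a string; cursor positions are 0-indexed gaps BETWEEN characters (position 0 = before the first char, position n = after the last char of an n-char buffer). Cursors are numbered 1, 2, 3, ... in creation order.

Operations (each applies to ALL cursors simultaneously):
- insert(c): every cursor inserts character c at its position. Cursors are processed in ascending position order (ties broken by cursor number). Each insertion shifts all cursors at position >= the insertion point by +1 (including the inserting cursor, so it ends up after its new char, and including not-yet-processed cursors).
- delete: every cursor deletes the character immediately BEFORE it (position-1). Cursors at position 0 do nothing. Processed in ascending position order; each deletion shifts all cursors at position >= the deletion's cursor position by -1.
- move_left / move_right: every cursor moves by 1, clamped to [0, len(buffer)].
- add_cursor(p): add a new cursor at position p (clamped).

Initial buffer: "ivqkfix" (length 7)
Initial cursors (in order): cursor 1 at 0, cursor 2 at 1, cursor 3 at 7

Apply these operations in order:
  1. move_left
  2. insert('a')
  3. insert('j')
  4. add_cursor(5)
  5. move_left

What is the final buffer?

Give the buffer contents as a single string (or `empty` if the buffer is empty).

Answer: aajjivqkfiajx

Derivation:
After op 1 (move_left): buffer="ivqkfix" (len 7), cursors c1@0 c2@0 c3@6, authorship .......
After op 2 (insert('a')): buffer="aaivqkfiax" (len 10), cursors c1@2 c2@2 c3@9, authorship 12......3.
After op 3 (insert('j')): buffer="aajjivqkfiajx" (len 13), cursors c1@4 c2@4 c3@12, authorship 1212......33.
After op 4 (add_cursor(5)): buffer="aajjivqkfiajx" (len 13), cursors c1@4 c2@4 c4@5 c3@12, authorship 1212......33.
After op 5 (move_left): buffer="aajjivqkfiajx" (len 13), cursors c1@3 c2@3 c4@4 c3@11, authorship 1212......33.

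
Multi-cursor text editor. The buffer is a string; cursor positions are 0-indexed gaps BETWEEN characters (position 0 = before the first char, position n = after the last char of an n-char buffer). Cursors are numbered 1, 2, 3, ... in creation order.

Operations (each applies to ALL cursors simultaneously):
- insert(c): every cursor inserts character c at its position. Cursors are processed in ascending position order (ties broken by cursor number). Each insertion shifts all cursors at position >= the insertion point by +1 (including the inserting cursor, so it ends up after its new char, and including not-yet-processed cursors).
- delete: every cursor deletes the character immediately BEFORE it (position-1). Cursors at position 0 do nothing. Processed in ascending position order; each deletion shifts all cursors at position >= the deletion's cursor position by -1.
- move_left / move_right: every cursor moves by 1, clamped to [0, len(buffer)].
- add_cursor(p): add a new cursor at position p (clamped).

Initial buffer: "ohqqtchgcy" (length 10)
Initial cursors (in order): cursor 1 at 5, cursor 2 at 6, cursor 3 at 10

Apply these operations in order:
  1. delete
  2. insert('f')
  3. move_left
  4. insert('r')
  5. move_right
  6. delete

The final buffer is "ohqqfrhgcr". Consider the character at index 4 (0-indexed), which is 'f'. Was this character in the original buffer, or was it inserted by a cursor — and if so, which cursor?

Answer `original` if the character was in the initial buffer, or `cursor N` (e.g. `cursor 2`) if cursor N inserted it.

After op 1 (delete): buffer="ohqqhgc" (len 7), cursors c1@4 c2@4 c3@7, authorship .......
After op 2 (insert('f')): buffer="ohqqffhgcf" (len 10), cursors c1@6 c2@6 c3@10, authorship ....12...3
After op 3 (move_left): buffer="ohqqffhgcf" (len 10), cursors c1@5 c2@5 c3@9, authorship ....12...3
After op 4 (insert('r')): buffer="ohqqfrrfhgcrf" (len 13), cursors c1@7 c2@7 c3@12, authorship ....1122...33
After op 5 (move_right): buffer="ohqqfrrfhgcrf" (len 13), cursors c1@8 c2@8 c3@13, authorship ....1122...33
After op 6 (delete): buffer="ohqqfrhgcr" (len 10), cursors c1@6 c2@6 c3@10, authorship ....11...3
Authorship (.=original, N=cursor N): . . . . 1 1 . . . 3
Index 4: author = 1

Answer: cursor 1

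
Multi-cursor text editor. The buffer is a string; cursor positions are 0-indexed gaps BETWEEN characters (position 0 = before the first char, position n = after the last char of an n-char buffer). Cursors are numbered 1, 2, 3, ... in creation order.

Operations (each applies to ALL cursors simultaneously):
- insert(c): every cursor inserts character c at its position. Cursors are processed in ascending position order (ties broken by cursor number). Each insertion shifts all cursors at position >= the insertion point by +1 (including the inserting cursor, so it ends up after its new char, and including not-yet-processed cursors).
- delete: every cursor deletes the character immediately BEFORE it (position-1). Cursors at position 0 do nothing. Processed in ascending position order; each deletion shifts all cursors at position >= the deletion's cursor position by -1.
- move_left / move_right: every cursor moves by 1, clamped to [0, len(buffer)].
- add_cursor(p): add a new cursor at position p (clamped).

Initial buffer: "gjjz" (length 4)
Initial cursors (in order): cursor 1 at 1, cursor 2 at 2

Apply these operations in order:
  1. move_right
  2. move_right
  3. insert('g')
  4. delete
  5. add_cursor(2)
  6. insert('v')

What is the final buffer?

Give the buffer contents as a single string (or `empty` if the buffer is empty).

After op 1 (move_right): buffer="gjjz" (len 4), cursors c1@2 c2@3, authorship ....
After op 2 (move_right): buffer="gjjz" (len 4), cursors c1@3 c2@4, authorship ....
After op 3 (insert('g')): buffer="gjjgzg" (len 6), cursors c1@4 c2@6, authorship ...1.2
After op 4 (delete): buffer="gjjz" (len 4), cursors c1@3 c2@4, authorship ....
After op 5 (add_cursor(2)): buffer="gjjz" (len 4), cursors c3@2 c1@3 c2@4, authorship ....
After op 6 (insert('v')): buffer="gjvjvzv" (len 7), cursors c3@3 c1@5 c2@7, authorship ..3.1.2

Answer: gjvjvzv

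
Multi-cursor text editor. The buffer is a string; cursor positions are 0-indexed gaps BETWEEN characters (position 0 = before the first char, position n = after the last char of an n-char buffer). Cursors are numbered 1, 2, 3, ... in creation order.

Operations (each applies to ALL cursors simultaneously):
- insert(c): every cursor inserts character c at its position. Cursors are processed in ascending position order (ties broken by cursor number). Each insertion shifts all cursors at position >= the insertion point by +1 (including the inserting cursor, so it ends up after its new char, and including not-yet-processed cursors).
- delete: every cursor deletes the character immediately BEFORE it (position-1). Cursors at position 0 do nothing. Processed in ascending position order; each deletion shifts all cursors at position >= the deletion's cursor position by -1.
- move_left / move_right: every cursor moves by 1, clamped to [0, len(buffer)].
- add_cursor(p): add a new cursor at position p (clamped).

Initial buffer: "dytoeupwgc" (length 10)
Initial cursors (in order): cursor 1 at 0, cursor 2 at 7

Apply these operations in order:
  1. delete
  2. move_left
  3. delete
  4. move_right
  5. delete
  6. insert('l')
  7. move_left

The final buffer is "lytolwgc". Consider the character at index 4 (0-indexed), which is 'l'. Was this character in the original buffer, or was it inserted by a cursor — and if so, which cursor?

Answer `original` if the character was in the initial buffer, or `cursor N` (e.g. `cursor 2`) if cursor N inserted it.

Answer: cursor 2

Derivation:
After op 1 (delete): buffer="dytoeuwgc" (len 9), cursors c1@0 c2@6, authorship .........
After op 2 (move_left): buffer="dytoeuwgc" (len 9), cursors c1@0 c2@5, authorship .........
After op 3 (delete): buffer="dytouwgc" (len 8), cursors c1@0 c2@4, authorship ........
After op 4 (move_right): buffer="dytouwgc" (len 8), cursors c1@1 c2@5, authorship ........
After op 5 (delete): buffer="ytowgc" (len 6), cursors c1@0 c2@3, authorship ......
After op 6 (insert('l')): buffer="lytolwgc" (len 8), cursors c1@1 c2@5, authorship 1...2...
After op 7 (move_left): buffer="lytolwgc" (len 8), cursors c1@0 c2@4, authorship 1...2...
Authorship (.=original, N=cursor N): 1 . . . 2 . . .
Index 4: author = 2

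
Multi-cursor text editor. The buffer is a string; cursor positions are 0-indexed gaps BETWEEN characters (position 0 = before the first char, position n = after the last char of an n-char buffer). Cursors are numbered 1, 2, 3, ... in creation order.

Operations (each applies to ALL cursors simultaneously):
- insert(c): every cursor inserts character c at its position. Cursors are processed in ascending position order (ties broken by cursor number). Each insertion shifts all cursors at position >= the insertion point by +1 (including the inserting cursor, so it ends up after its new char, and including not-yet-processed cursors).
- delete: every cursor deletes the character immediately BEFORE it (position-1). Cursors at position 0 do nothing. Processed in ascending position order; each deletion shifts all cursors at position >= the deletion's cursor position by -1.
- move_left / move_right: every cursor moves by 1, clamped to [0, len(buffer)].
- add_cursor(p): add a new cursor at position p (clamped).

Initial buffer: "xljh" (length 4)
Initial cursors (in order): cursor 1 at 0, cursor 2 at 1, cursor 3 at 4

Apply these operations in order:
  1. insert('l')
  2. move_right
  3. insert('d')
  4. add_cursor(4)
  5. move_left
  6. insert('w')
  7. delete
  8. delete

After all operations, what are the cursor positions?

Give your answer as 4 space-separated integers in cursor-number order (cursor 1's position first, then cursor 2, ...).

After op 1 (insert('l')): buffer="lxlljhl" (len 7), cursors c1@1 c2@3 c3@7, authorship 1.2...3
After op 2 (move_right): buffer="lxlljhl" (len 7), cursors c1@2 c2@4 c3@7, authorship 1.2...3
After op 3 (insert('d')): buffer="lxdlldjhld" (len 10), cursors c1@3 c2@6 c3@10, authorship 1.12.2..33
After op 4 (add_cursor(4)): buffer="lxdlldjhld" (len 10), cursors c1@3 c4@4 c2@6 c3@10, authorship 1.12.2..33
After op 5 (move_left): buffer="lxdlldjhld" (len 10), cursors c1@2 c4@3 c2@5 c3@9, authorship 1.12.2..33
After op 6 (insert('w')): buffer="lxwdwllwdjhlwd" (len 14), cursors c1@3 c4@5 c2@8 c3@13, authorship 1.1142.22..333
After op 7 (delete): buffer="lxdlldjhld" (len 10), cursors c1@2 c4@3 c2@5 c3@9, authorship 1.12.2..33
After op 8 (delete): buffer="lldjhd" (len 6), cursors c1@1 c4@1 c2@2 c3@5, authorship 122..3

Answer: 1 2 5 1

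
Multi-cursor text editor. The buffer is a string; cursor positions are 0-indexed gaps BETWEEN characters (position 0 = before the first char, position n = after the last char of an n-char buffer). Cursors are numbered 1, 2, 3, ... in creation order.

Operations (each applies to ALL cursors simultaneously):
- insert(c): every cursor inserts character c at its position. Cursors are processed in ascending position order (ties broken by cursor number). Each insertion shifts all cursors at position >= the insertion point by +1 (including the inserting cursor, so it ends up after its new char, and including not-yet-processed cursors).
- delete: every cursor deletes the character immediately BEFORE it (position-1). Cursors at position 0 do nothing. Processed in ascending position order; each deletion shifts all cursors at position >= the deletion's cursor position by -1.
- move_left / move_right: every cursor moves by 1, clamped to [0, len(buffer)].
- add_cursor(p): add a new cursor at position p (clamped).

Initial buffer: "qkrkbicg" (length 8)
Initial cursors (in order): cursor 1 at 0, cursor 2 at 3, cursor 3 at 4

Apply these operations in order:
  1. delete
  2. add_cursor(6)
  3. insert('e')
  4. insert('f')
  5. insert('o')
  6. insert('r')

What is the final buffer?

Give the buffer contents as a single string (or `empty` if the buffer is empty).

Answer: eforqkeeffoorrbicgefor

Derivation:
After op 1 (delete): buffer="qkbicg" (len 6), cursors c1@0 c2@2 c3@2, authorship ......
After op 2 (add_cursor(6)): buffer="qkbicg" (len 6), cursors c1@0 c2@2 c3@2 c4@6, authorship ......
After op 3 (insert('e')): buffer="eqkeebicge" (len 10), cursors c1@1 c2@5 c3@5 c4@10, authorship 1..23....4
After op 4 (insert('f')): buffer="efqkeeffbicgef" (len 14), cursors c1@2 c2@8 c3@8 c4@14, authorship 11..2323....44
After op 5 (insert('o')): buffer="efoqkeeffoobicgefo" (len 18), cursors c1@3 c2@11 c3@11 c4@18, authorship 111..232323....444
After op 6 (insert('r')): buffer="eforqkeeffoorrbicgefor" (len 22), cursors c1@4 c2@14 c3@14 c4@22, authorship 1111..23232323....4444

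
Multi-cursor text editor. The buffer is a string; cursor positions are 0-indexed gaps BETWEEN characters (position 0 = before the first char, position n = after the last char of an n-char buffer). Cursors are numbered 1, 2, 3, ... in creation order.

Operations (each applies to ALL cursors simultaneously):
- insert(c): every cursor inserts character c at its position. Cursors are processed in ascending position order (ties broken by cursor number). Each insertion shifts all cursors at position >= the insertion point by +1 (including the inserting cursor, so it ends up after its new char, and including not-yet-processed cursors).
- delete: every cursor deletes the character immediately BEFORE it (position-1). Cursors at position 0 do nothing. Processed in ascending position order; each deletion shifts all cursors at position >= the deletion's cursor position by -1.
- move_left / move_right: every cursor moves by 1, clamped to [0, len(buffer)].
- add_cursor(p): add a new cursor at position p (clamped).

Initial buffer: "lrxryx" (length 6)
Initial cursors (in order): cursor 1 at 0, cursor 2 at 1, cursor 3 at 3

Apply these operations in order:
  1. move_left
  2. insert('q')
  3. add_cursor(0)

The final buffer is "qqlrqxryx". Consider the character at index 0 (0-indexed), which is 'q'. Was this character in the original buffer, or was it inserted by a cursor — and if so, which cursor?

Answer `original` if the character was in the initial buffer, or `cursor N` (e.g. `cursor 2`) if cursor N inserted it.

After op 1 (move_left): buffer="lrxryx" (len 6), cursors c1@0 c2@0 c3@2, authorship ......
After op 2 (insert('q')): buffer="qqlrqxryx" (len 9), cursors c1@2 c2@2 c3@5, authorship 12..3....
After op 3 (add_cursor(0)): buffer="qqlrqxryx" (len 9), cursors c4@0 c1@2 c2@2 c3@5, authorship 12..3....
Authorship (.=original, N=cursor N): 1 2 . . 3 . . . .
Index 0: author = 1

Answer: cursor 1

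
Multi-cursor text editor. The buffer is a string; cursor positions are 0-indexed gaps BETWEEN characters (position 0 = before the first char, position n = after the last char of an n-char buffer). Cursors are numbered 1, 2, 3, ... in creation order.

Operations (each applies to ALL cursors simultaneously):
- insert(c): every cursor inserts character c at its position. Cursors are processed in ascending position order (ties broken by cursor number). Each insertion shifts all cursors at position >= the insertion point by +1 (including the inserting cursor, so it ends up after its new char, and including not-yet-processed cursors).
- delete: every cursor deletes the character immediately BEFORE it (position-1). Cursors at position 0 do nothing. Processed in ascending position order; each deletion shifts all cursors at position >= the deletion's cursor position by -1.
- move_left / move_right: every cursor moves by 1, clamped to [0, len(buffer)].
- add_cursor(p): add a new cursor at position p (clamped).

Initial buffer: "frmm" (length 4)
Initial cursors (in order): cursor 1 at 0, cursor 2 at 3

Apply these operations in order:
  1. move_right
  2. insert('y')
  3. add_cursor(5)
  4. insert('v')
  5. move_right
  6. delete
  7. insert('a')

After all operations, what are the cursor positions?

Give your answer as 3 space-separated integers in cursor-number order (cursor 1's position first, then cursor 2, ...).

Answer: 4 9 9

Derivation:
After op 1 (move_right): buffer="frmm" (len 4), cursors c1@1 c2@4, authorship ....
After op 2 (insert('y')): buffer="fyrmmy" (len 6), cursors c1@2 c2@6, authorship .1...2
After op 3 (add_cursor(5)): buffer="fyrmmy" (len 6), cursors c1@2 c3@5 c2@6, authorship .1...2
After op 4 (insert('v')): buffer="fyvrmmvyv" (len 9), cursors c1@3 c3@7 c2@9, authorship .11...322
After op 5 (move_right): buffer="fyvrmmvyv" (len 9), cursors c1@4 c3@8 c2@9, authorship .11...322
After op 6 (delete): buffer="fyvmmv" (len 6), cursors c1@3 c2@6 c3@6, authorship .11..3
After op 7 (insert('a')): buffer="fyvammvaa" (len 9), cursors c1@4 c2@9 c3@9, authorship .111..323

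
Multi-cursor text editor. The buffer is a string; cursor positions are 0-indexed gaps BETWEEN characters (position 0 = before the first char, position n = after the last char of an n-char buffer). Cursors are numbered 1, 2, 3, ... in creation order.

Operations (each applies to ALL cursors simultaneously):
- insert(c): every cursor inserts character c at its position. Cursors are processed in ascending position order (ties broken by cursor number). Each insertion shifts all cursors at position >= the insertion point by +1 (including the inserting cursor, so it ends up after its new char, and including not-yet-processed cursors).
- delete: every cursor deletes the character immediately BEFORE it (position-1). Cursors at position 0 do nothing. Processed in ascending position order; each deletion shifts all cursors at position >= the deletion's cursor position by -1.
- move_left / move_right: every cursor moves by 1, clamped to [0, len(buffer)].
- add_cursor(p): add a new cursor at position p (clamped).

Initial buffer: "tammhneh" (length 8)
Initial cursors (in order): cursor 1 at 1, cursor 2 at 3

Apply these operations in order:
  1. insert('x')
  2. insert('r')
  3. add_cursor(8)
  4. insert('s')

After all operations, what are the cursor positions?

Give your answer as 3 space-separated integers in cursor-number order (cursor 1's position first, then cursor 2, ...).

Answer: 4 9 11

Derivation:
After op 1 (insert('x')): buffer="txamxmhneh" (len 10), cursors c1@2 c2@5, authorship .1..2.....
After op 2 (insert('r')): buffer="txramxrmhneh" (len 12), cursors c1@3 c2@7, authorship .11..22.....
After op 3 (add_cursor(8)): buffer="txramxrmhneh" (len 12), cursors c1@3 c2@7 c3@8, authorship .11..22.....
After op 4 (insert('s')): buffer="txrsamxrsmshneh" (len 15), cursors c1@4 c2@9 c3@11, authorship .111..222.3....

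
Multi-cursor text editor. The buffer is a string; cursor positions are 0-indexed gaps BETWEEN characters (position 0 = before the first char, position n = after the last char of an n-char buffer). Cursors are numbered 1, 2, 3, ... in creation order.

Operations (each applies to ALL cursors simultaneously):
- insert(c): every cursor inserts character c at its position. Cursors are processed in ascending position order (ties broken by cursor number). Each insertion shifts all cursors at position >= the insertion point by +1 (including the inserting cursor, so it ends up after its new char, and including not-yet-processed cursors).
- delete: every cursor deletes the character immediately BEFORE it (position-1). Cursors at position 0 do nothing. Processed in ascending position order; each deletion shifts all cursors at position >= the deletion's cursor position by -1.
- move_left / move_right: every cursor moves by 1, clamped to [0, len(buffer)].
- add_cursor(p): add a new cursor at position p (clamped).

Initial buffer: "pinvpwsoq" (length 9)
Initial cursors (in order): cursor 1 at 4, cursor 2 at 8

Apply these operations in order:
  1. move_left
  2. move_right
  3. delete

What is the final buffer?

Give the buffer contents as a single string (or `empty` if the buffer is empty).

Answer: pinpwsq

Derivation:
After op 1 (move_left): buffer="pinvpwsoq" (len 9), cursors c1@3 c2@7, authorship .........
After op 2 (move_right): buffer="pinvpwsoq" (len 9), cursors c1@4 c2@8, authorship .........
After op 3 (delete): buffer="pinpwsq" (len 7), cursors c1@3 c2@6, authorship .......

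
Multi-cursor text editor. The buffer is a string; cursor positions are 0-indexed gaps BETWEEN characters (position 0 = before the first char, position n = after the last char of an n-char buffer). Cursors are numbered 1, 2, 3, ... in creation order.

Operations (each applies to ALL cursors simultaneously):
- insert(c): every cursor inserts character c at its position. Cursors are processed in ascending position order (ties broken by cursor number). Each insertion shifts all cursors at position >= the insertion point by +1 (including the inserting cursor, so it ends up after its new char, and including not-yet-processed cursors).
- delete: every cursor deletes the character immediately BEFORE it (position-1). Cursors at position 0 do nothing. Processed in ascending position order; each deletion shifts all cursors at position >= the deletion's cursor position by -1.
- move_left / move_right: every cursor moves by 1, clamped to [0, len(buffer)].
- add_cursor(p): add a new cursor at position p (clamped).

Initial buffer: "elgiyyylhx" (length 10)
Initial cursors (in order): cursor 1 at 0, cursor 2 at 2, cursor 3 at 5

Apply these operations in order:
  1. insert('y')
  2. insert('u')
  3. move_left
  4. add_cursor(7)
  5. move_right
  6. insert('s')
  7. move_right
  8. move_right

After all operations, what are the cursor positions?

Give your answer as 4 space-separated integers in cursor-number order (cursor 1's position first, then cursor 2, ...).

After op 1 (insert('y')): buffer="yelygiyyyylhx" (len 13), cursors c1@1 c2@4 c3@8, authorship 1..2...3.....
After op 2 (insert('u')): buffer="yuelyugiyyuyylhx" (len 16), cursors c1@2 c2@6 c3@11, authorship 11..22...33.....
After op 3 (move_left): buffer="yuelyugiyyuyylhx" (len 16), cursors c1@1 c2@5 c3@10, authorship 11..22...33.....
After op 4 (add_cursor(7)): buffer="yuelyugiyyuyylhx" (len 16), cursors c1@1 c2@5 c4@7 c3@10, authorship 11..22...33.....
After op 5 (move_right): buffer="yuelyugiyyuyylhx" (len 16), cursors c1@2 c2@6 c4@8 c3@11, authorship 11..22...33.....
After op 6 (insert('s')): buffer="yuselyusgisyyusyylhx" (len 20), cursors c1@3 c2@8 c4@11 c3@15, authorship 111..222..4.333.....
After op 7 (move_right): buffer="yuselyusgisyyusyylhx" (len 20), cursors c1@4 c2@9 c4@12 c3@16, authorship 111..222..4.333.....
After op 8 (move_right): buffer="yuselyusgisyyusyylhx" (len 20), cursors c1@5 c2@10 c4@13 c3@17, authorship 111..222..4.333.....

Answer: 5 10 17 13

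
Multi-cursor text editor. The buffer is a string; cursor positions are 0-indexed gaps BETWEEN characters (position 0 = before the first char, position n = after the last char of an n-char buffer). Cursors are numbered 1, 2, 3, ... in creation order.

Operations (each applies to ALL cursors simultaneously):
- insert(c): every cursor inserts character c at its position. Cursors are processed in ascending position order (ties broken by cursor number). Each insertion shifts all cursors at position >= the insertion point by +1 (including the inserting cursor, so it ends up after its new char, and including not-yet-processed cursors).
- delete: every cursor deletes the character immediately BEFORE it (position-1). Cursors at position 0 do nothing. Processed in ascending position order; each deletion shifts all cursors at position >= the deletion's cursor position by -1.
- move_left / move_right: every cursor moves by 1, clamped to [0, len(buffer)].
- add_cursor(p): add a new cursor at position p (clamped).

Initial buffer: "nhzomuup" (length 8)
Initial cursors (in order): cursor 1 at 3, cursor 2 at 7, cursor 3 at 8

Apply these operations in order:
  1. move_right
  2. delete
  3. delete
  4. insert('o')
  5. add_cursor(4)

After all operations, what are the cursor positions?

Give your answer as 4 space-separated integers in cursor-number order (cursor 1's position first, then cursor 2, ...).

Answer: 5 5 5 4

Derivation:
After op 1 (move_right): buffer="nhzomuup" (len 8), cursors c1@4 c2@8 c3@8, authorship ........
After op 2 (delete): buffer="nhzmu" (len 5), cursors c1@3 c2@5 c3@5, authorship .....
After op 3 (delete): buffer="nh" (len 2), cursors c1@2 c2@2 c3@2, authorship ..
After op 4 (insert('o')): buffer="nhooo" (len 5), cursors c1@5 c2@5 c3@5, authorship ..123
After op 5 (add_cursor(4)): buffer="nhooo" (len 5), cursors c4@4 c1@5 c2@5 c3@5, authorship ..123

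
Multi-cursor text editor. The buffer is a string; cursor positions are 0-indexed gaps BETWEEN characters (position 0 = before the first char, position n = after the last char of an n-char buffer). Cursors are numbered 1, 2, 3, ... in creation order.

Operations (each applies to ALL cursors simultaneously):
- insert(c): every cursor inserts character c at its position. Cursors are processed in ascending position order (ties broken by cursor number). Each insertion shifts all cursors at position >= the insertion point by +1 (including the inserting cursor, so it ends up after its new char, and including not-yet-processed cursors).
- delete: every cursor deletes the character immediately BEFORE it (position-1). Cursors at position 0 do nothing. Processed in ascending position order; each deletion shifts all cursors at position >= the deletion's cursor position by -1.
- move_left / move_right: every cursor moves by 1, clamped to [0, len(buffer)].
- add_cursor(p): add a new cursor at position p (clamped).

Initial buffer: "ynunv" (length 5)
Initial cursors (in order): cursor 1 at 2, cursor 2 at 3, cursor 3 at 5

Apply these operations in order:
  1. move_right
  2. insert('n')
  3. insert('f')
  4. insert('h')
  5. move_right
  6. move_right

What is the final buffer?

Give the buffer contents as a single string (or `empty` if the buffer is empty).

After op 1 (move_right): buffer="ynunv" (len 5), cursors c1@3 c2@4 c3@5, authorship .....
After op 2 (insert('n')): buffer="ynunnnvn" (len 8), cursors c1@4 c2@6 c3@8, authorship ...1.2.3
After op 3 (insert('f')): buffer="ynunfnnfvnf" (len 11), cursors c1@5 c2@8 c3@11, authorship ...11.22.33
After op 4 (insert('h')): buffer="ynunfhnnfhvnfh" (len 14), cursors c1@6 c2@10 c3@14, authorship ...111.222.333
After op 5 (move_right): buffer="ynunfhnnfhvnfh" (len 14), cursors c1@7 c2@11 c3@14, authorship ...111.222.333
After op 6 (move_right): buffer="ynunfhnnfhvnfh" (len 14), cursors c1@8 c2@12 c3@14, authorship ...111.222.333

Answer: ynunfhnnfhvnfh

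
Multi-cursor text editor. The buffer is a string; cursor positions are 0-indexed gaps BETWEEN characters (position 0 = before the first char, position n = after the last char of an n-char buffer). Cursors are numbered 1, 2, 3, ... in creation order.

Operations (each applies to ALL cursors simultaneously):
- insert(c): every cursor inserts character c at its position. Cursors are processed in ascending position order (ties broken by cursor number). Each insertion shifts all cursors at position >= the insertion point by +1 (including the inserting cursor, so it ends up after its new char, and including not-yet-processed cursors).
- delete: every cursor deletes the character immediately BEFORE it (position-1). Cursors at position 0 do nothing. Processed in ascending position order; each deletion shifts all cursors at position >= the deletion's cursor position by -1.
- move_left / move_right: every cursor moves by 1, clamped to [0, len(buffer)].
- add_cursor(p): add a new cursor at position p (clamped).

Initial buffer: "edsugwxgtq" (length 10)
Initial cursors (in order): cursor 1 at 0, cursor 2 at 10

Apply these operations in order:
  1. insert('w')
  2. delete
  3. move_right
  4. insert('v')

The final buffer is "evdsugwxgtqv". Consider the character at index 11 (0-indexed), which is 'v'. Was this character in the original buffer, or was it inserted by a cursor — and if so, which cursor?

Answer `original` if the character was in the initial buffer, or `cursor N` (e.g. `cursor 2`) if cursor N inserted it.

After op 1 (insert('w')): buffer="wedsugwxgtqw" (len 12), cursors c1@1 c2@12, authorship 1..........2
After op 2 (delete): buffer="edsugwxgtq" (len 10), cursors c1@0 c2@10, authorship ..........
After op 3 (move_right): buffer="edsugwxgtq" (len 10), cursors c1@1 c2@10, authorship ..........
After op 4 (insert('v')): buffer="evdsugwxgtqv" (len 12), cursors c1@2 c2@12, authorship .1.........2
Authorship (.=original, N=cursor N): . 1 . . . . . . . . . 2
Index 11: author = 2

Answer: cursor 2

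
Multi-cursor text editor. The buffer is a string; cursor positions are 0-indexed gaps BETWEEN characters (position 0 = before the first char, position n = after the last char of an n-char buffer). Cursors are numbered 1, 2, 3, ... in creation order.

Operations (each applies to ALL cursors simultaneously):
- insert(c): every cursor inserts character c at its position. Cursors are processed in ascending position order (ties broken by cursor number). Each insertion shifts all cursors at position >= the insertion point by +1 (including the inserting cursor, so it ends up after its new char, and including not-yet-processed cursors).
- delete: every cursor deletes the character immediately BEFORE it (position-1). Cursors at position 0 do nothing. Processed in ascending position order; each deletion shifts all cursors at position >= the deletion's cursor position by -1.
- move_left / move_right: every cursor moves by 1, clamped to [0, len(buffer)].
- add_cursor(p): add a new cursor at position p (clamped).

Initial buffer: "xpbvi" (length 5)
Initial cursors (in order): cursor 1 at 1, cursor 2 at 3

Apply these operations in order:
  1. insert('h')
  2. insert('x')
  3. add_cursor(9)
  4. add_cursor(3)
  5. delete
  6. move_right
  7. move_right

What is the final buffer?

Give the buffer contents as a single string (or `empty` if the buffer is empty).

Answer: xpbhv

Derivation:
After op 1 (insert('h')): buffer="xhpbhvi" (len 7), cursors c1@2 c2@5, authorship .1..2..
After op 2 (insert('x')): buffer="xhxpbhxvi" (len 9), cursors c1@3 c2@7, authorship .11..22..
After op 3 (add_cursor(9)): buffer="xhxpbhxvi" (len 9), cursors c1@3 c2@7 c3@9, authorship .11..22..
After op 4 (add_cursor(3)): buffer="xhxpbhxvi" (len 9), cursors c1@3 c4@3 c2@7 c3@9, authorship .11..22..
After op 5 (delete): buffer="xpbhv" (len 5), cursors c1@1 c4@1 c2@4 c3@5, authorship ...2.
After op 6 (move_right): buffer="xpbhv" (len 5), cursors c1@2 c4@2 c2@5 c3@5, authorship ...2.
After op 7 (move_right): buffer="xpbhv" (len 5), cursors c1@3 c4@3 c2@5 c3@5, authorship ...2.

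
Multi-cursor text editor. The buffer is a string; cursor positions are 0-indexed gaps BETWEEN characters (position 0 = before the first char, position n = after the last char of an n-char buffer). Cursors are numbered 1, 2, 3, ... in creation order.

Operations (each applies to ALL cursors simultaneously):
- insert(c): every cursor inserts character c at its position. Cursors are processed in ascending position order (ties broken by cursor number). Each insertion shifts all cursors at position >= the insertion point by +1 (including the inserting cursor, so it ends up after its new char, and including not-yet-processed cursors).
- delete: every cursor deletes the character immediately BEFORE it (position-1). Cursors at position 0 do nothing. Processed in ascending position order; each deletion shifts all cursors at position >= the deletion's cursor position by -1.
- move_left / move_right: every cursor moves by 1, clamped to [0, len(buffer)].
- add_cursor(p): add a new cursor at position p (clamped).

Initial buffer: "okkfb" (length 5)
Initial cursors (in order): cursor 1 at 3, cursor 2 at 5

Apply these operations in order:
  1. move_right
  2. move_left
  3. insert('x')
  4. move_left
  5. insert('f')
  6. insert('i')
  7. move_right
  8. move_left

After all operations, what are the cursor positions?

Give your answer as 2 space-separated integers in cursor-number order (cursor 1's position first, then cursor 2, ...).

After op 1 (move_right): buffer="okkfb" (len 5), cursors c1@4 c2@5, authorship .....
After op 2 (move_left): buffer="okkfb" (len 5), cursors c1@3 c2@4, authorship .....
After op 3 (insert('x')): buffer="okkxfxb" (len 7), cursors c1@4 c2@6, authorship ...1.2.
After op 4 (move_left): buffer="okkxfxb" (len 7), cursors c1@3 c2@5, authorship ...1.2.
After op 5 (insert('f')): buffer="okkfxffxb" (len 9), cursors c1@4 c2@7, authorship ...11.22.
After op 6 (insert('i')): buffer="okkfixffixb" (len 11), cursors c1@5 c2@9, authorship ...111.222.
After op 7 (move_right): buffer="okkfixffixb" (len 11), cursors c1@6 c2@10, authorship ...111.222.
After op 8 (move_left): buffer="okkfixffixb" (len 11), cursors c1@5 c2@9, authorship ...111.222.

Answer: 5 9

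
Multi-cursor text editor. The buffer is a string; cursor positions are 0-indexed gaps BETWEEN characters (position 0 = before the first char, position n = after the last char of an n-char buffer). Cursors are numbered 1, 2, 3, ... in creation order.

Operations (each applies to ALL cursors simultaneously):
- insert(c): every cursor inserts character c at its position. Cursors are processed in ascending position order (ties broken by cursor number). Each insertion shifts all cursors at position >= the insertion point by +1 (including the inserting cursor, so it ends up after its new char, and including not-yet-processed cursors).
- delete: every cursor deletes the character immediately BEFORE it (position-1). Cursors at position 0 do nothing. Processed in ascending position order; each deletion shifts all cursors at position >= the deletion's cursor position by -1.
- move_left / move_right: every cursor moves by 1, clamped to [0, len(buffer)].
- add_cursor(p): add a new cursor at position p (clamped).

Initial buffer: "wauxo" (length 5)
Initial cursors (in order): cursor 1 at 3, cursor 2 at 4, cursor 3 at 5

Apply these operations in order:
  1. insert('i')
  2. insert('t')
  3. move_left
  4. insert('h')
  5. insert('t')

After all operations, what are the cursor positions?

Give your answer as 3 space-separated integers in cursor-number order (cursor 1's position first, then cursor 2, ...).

Answer: 6 11 16

Derivation:
After op 1 (insert('i')): buffer="wauixioi" (len 8), cursors c1@4 c2@6 c3@8, authorship ...1.2.3
After op 2 (insert('t')): buffer="wauitxitoit" (len 11), cursors c1@5 c2@8 c3@11, authorship ...11.22.33
After op 3 (move_left): buffer="wauitxitoit" (len 11), cursors c1@4 c2@7 c3@10, authorship ...11.22.33
After op 4 (insert('h')): buffer="wauihtxihtoiht" (len 14), cursors c1@5 c2@9 c3@13, authorship ...111.222.333
After op 5 (insert('t')): buffer="wauihttxihttoihtt" (len 17), cursors c1@6 c2@11 c3@16, authorship ...1111.2222.3333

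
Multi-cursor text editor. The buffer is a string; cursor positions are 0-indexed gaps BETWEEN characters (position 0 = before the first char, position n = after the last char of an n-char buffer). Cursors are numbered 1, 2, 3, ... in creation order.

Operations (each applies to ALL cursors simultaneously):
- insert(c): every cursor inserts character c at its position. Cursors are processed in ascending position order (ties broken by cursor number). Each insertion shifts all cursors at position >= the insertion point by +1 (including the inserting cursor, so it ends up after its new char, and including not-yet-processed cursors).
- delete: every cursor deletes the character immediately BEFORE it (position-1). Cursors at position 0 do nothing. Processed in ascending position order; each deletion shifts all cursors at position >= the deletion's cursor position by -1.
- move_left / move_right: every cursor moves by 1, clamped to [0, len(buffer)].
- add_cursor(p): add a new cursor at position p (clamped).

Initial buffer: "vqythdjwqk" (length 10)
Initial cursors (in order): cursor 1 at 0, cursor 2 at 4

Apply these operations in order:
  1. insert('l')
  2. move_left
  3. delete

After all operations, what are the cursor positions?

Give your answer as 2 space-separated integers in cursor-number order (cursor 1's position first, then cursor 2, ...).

Answer: 0 4

Derivation:
After op 1 (insert('l')): buffer="lvqytlhdjwqk" (len 12), cursors c1@1 c2@6, authorship 1....2......
After op 2 (move_left): buffer="lvqytlhdjwqk" (len 12), cursors c1@0 c2@5, authorship 1....2......
After op 3 (delete): buffer="lvqylhdjwqk" (len 11), cursors c1@0 c2@4, authorship 1...2......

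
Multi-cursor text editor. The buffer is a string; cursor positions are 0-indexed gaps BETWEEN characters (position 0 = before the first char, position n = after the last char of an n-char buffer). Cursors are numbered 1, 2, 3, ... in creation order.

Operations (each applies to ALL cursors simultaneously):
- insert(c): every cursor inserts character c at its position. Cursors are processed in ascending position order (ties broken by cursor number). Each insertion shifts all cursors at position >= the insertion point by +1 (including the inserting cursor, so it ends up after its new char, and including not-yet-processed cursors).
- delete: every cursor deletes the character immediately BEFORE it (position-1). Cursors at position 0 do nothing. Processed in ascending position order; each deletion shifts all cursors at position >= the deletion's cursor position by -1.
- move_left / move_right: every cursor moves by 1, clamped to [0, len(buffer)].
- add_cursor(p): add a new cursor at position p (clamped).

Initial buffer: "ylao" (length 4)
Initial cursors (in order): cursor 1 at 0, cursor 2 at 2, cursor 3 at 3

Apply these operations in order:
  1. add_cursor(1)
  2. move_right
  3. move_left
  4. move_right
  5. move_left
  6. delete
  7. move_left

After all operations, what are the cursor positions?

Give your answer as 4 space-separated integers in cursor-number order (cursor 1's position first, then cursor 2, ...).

Answer: 0 0 0 0

Derivation:
After op 1 (add_cursor(1)): buffer="ylao" (len 4), cursors c1@0 c4@1 c2@2 c3@3, authorship ....
After op 2 (move_right): buffer="ylao" (len 4), cursors c1@1 c4@2 c2@3 c3@4, authorship ....
After op 3 (move_left): buffer="ylao" (len 4), cursors c1@0 c4@1 c2@2 c3@3, authorship ....
After op 4 (move_right): buffer="ylao" (len 4), cursors c1@1 c4@2 c2@3 c3@4, authorship ....
After op 5 (move_left): buffer="ylao" (len 4), cursors c1@0 c4@1 c2@2 c3@3, authorship ....
After op 6 (delete): buffer="o" (len 1), cursors c1@0 c2@0 c3@0 c4@0, authorship .
After op 7 (move_left): buffer="o" (len 1), cursors c1@0 c2@0 c3@0 c4@0, authorship .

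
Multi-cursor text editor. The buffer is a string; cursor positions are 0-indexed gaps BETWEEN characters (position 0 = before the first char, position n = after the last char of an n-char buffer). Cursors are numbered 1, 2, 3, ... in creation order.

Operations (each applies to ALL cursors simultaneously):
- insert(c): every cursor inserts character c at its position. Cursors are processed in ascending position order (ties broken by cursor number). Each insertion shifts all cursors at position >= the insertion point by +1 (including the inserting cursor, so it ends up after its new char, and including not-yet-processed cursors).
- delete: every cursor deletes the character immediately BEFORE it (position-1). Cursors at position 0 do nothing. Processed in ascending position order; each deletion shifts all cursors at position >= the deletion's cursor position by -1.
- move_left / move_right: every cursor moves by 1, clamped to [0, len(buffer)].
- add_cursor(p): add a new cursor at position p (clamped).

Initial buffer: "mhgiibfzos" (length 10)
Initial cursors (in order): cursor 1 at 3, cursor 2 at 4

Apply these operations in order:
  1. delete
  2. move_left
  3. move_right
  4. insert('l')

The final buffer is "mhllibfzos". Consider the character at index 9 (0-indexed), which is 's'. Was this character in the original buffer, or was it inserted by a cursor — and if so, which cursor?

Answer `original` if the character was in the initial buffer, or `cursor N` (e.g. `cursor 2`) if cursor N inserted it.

Answer: original

Derivation:
After op 1 (delete): buffer="mhibfzos" (len 8), cursors c1@2 c2@2, authorship ........
After op 2 (move_left): buffer="mhibfzos" (len 8), cursors c1@1 c2@1, authorship ........
After op 3 (move_right): buffer="mhibfzos" (len 8), cursors c1@2 c2@2, authorship ........
After op 4 (insert('l')): buffer="mhllibfzos" (len 10), cursors c1@4 c2@4, authorship ..12......
Authorship (.=original, N=cursor N): . . 1 2 . . . . . .
Index 9: author = original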